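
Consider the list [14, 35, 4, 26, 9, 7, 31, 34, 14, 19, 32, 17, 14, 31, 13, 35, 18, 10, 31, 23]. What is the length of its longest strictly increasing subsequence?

Scanning left to right, the best length ending at each element is: 14→1, 35→2, 4→1, 26→2, 9→2, 7→2, 31→3, 34→4, 14→3, 19→4, 32→5, 17→4, 14→3, 31→5, 13→3, 35→6, 18→5, 10→3, 31→6, 23→6.
So the longest increasing subsequence has length 6, e.g. 4, 9, 14, 19, 32, 35.

6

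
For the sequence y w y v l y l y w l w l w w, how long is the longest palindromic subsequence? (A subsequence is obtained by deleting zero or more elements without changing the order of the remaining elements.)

One longest palindromic subsequence is wwlwlww (positions 2,9,10,11,12,13,14); it reads the same forward and backward, and the interval DP gives dp[1][14] = 7.

7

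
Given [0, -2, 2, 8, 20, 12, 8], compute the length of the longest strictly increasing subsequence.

4

Let dp[i] be the longest increasing subsequence ending at position i. Then dp = [1, 1, 2, 3, 4, 4, 3].
The maximum is 4; one witness is 0, 2, 8, 20 at positions 1,3,4,5.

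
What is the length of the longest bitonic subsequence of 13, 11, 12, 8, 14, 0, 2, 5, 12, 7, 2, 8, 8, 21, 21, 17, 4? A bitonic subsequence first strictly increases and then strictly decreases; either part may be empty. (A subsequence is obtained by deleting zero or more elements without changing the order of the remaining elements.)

One longest bitonic subsequence is 0, 2, 5, 7, 8, 21, 17, 4 (positions 6,7,8,10,12,14,16,17): it rises to 21 then falls. Length 8 is optimal.

8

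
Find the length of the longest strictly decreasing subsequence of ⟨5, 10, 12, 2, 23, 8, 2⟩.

3

Let dp[i] be the longest decreasing subsequence ending at position i. Then dp = [1, 1, 1, 2, 1, 2, 3].
The maximum is 3; one witness is 10, 8, 2 at positions 2,6,7.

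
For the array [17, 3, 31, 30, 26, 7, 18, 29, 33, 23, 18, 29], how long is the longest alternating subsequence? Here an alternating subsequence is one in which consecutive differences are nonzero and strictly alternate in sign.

7

Track the best alternating length ending on an up-step vs a down-step at each position: up/down = 1/1, 1/2, 3/1, 3/4, 3/4, 3/4, 5/4, 5/4, 5/1, 5/6, 5/6, 7/6.
The maximum over both is 7; one such subsequence is 17, 3, 31, 26, 29, 23, 29.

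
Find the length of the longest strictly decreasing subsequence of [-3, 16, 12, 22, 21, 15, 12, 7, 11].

5

One longest decreasing subsequence is 22, 21, 15, 12, 7 (positions 4,5,6,7,8), of length 5; no longer one exists.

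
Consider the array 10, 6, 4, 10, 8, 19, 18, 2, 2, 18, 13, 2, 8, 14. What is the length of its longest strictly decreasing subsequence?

Let dp[i] be the longest decreasing subsequence ending at position i. Then dp = [1, 2, 3, 1, 2, 1, 2, 4, 4, 2, 3, 4, 4, 3].
The maximum is 4; one witness is 10, 6, 4, 2 at positions 1,2,3,8.

4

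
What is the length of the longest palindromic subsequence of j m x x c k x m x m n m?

Using dp[i][j] = 2 + dp[i+1][j−1] if the ends match, else max(dp[i+1][j], dp[i][j−1]):
dp[1][12] = 7. A witness is mxxkxxm at positions 2,3,4,6,7,9,12.

7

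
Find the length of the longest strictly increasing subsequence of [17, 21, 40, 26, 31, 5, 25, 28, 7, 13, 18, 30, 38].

One longest increasing subsequence is 17, 21, 26, 28, 30, 38 (positions 1,2,4,8,12,13), of length 6; no longer one exists.

6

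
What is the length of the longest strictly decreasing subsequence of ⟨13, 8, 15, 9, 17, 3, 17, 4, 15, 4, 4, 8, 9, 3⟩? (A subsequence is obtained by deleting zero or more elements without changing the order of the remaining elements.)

4

Let dp[i] be the longest decreasing subsequence ending at position i. Then dp = [1, 2, 1, 2, 1, 3, 1, 3, 2, 3, 3, 3, 3, 4].
The maximum is 4; one witness is 13, 8, 4, 3 at positions 1,2,8,14.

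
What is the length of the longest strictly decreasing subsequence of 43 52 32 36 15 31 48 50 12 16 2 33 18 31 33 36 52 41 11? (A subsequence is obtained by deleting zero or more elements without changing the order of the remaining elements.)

One longest decreasing subsequence is 43, 32, 15, 12, 2 (positions 1,3,5,9,11), of length 5; no longer one exists.

5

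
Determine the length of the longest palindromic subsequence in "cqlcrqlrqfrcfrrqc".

One longest palindromic subsequence is cqrrfcfrrqc (positions 1,2,5,8,10,12,13,14,15,16,17); it reads the same forward and backward, and the interval DP gives dp[1][17] = 11.

11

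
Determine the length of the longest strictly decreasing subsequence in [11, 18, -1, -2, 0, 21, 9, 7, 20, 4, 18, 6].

Let dp[i] be the longest decreasing subsequence ending at position i. Then dp = [1, 1, 2, 3, 2, 1, 2, 3, 2, 4, 3, 4].
The maximum is 4; one witness is 11, 9, 7, 4 at positions 1,7,8,10.

4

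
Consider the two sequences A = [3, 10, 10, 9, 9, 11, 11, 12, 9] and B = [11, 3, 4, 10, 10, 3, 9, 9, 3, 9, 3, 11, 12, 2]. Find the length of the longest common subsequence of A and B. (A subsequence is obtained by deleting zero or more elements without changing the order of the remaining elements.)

7

Backtracking the LCS table gives one alignment: 3 (A1,B2) → 10 (A2,B4) → 10 (A3,B5) → 9 (A4,B8) → 9 (A5,B10) → 11 (A7,B12) → 12 (A8,B13).
So the longest common subsequence has length 7.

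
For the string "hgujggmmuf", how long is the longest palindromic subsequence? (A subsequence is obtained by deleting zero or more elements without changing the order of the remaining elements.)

4

Using dp[i][j] = 2 + dp[i+1][j−1] if the ends match, else max(dp[i+1][j], dp[i][j−1]):
dp[1][10] = 4. A witness is ummu at positions 3,7,8,9.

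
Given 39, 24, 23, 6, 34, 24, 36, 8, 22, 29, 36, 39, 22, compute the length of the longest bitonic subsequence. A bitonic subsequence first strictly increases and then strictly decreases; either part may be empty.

Let inc[i] be the LIS ending at i and dec[i] the longest strictly decreasing subsequence starting at i. inc = [1, 1, 1, 1, 2, 2, 3, 2, 3, 4, 5, 6, 3], dec = [4, 3, 2, 1, 3, 2, 3, 1, 1, 2, 2, 2, 1].
max_i inc[i]+dec[i]−1 = 7, with one witness 6, 8, 22, 29, 36, 39, 22.

7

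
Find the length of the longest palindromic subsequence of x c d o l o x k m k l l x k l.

7

One longest palindromic subsequence is lxkmkxl (positions 5,7,8,9,10,13,15); it reads the same forward and backward, and the interval DP gives dp[1][15] = 7.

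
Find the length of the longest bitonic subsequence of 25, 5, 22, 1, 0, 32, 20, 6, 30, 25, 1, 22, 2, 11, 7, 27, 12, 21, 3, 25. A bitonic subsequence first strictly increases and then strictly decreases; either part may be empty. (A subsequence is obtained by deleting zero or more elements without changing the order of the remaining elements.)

9

Let inc[i] be the LIS ending at i and dec[i] the longest strictly decreasing subsequence starting at i. inc = [1, 1, 2, 1, 1, 3, 2, 2, 3, 3, 2, 3, 3, 4, 4, 5, 5, 6, 4, 7], dec = [6, 3, 5, 2, 1, 7, 4, 2, 6, 5, 1, 4, 1, 3, 2, 3, 2, 2, 1, 1].
max_i inc[i]+dec[i]−1 = 9, with one witness 5, 22, 32, 30, 25, 22, 11, 7, 3.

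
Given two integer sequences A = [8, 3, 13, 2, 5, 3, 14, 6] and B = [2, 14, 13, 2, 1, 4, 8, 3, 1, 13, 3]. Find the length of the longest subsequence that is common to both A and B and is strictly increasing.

For each value that appears in both, track the longest common increasing run ending there.
The best achievable length is 2; one witness is 2, 14 (A-positions 4,7, B-positions 1,2).

2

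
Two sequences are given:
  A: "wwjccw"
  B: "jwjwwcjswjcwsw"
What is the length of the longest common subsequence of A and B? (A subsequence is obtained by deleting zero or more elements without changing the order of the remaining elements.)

5

A longest common subsequence is wwjcw (length 5); the LCS DP confirms no longer common subsequence exists.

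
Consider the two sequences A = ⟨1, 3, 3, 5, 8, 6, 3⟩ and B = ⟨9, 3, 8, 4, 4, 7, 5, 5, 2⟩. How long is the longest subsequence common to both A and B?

2

A longest common subsequence is 3, 5 (length 2); the LCS DP confirms no longer common subsequence exists.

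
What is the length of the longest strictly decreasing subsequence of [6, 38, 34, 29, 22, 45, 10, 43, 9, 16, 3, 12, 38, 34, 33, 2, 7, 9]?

8

One longest decreasing subsequence is 38, 34, 29, 22, 10, 9, 3, 2 (positions 2,3,4,5,7,9,11,16), of length 8; no longer one exists.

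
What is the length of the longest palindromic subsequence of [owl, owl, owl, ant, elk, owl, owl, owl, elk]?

7

One longest palindromic subsequence is owl owl owl elk owl owl owl (positions 1,2,3,5,6,7,8); it reads the same forward and backward, and the interval DP gives dp[1][9] = 7.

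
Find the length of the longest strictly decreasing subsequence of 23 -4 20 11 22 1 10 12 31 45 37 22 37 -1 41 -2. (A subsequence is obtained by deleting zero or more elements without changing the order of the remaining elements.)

6

Scanning left to right, the best length ending at each element is: 23→1, -4→2, 20→2, 11→3, 22→2, 1→4, 10→4, 12→3, 31→1, 45→1, 37→2, 22→3, 37→2, -1→5, 41→2, -2→6.
So the longest decreasing subsequence has length 6, e.g. 23, 20, 11, 1, -1, -2.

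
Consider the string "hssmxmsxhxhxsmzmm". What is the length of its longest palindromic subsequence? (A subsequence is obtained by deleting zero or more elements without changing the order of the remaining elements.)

11

Using dp[i][j] = 2 + dp[i+1][j−1] if the ends match, else max(dp[i+1][j], dp[i][j−1]):
dp[1][17] = 11. A witness is mmsxhxhxsmm at positions 4,6,7,8,9,10,11,12,13,16,17.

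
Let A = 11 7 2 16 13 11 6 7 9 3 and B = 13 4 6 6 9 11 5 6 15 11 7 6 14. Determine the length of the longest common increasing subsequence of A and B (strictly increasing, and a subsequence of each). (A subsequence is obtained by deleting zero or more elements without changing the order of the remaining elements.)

2

A longest common strictly increasing subsequence is 6, 9 (length 2); it appears in order in both A and B, and no longer such subsequence exists.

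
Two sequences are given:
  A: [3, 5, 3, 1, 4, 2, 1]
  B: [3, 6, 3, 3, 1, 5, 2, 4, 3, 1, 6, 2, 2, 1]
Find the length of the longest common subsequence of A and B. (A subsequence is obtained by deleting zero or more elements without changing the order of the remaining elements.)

A longest common subsequence is 3, 5, 3, 1, 2, 1 (length 6); the LCS DP confirms no longer common subsequence exists.

6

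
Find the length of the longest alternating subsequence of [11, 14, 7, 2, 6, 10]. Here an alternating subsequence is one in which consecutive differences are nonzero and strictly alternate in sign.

Track the best alternating length ending on an up-step vs a down-step at each position: up/down = 1/1, 2/1, 1/3, 1/3, 4/3, 4/3.
The maximum over both is 4; one such subsequence is 11, 14, 2, 6.

4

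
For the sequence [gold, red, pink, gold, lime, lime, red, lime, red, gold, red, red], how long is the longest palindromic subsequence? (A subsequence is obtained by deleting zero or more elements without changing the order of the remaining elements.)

Using dp[i][j] = 2 + dp[i+1][j−1] if the ends match, else max(dp[i+1][j], dp[i][j−1]):
dp[1][12] = 7. A witness is red gold red lime red gold red at positions 2,4,7,8,9,10,12.

7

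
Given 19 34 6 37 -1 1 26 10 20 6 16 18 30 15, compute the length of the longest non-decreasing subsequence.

Let dp[i] be the longest non-decreasing subsequence ending at position i. Then dp = [1, 2, 1, 3, 1, 2, 3, 3, 4, 3, 4, 5, 6, 4].
The maximum is 6; one witness is -1, 1, 10, 16, 18, 30 at positions 5,6,8,11,12,13.

6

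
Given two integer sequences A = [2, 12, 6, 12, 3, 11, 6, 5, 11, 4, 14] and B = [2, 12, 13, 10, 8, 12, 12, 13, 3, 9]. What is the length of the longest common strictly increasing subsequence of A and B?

A longest common strictly increasing subsequence is 2, 12 (length 2); it appears in order in both A and B, and no longer such subsequence exists.

2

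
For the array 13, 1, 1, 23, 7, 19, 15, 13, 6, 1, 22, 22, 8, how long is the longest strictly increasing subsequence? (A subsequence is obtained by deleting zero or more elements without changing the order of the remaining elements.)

One longest increasing subsequence is 1, 7, 19, 22 (positions 2,5,6,11), of length 4; no longer one exists.

4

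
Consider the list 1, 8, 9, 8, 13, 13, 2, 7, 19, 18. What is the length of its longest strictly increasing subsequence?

Scanning left to right, the best length ending at each element is: 1→1, 8→2, 9→3, 8→2, 13→4, 13→4, 2→2, 7→3, 19→5, 18→5.
So the longest increasing subsequence has length 5, e.g. 1, 8, 9, 13, 19.

5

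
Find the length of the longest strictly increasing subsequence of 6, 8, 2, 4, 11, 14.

4

Let dp[i] be the longest increasing subsequence ending at position i. Then dp = [1, 2, 1, 2, 3, 4].
The maximum is 4; one witness is 6, 8, 11, 14 at positions 1,2,5,6.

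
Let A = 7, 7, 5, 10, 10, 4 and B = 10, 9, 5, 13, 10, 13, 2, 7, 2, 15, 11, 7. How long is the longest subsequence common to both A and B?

2

A longest common subsequence is 7, 7 (length 2); the LCS DP confirms no longer common subsequence exists.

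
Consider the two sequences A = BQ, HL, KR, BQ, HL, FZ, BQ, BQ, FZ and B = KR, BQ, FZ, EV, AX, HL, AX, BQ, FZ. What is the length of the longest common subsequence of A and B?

5

A longest common subsequence is KR, BQ, HL, BQ, FZ (length 5); the LCS DP confirms no longer common subsequence exists.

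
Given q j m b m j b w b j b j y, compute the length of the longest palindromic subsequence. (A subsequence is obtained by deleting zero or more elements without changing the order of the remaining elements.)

9

One longest palindromic subsequence is jbjbwbjbj (positions 2,4,6,7,8,9,10,11,12); it reads the same forward and backward, and the interval DP gives dp[1][13] = 9.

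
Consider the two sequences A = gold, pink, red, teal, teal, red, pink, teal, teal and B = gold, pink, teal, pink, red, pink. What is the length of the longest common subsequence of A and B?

Backtracking the LCS table gives one alignment: gold (A1,B1) → pink (A2,B2) → teal (A4,B3) → red (A6,B5) → pink (A7,B6).
So the longest common subsequence has length 5.

5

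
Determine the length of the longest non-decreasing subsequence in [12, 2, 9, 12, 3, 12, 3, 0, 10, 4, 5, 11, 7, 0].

Let dp[i] be the longest non-decreasing subsequence ending at position i. Then dp = [1, 1, 2, 3, 2, 4, 3, 1, 4, 4, 5, 6, 6, 2].
The maximum is 6; one witness is 2, 3, 3, 4, 5, 11 at positions 2,5,7,10,11,12.

6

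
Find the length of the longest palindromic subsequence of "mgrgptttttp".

Using dp[i][j] = 2 + dp[i+1][j−1] if the ends match, else max(dp[i+1][j], dp[i][j−1]):
dp[1][11] = 7. A witness is ptttttp at positions 5,6,7,8,9,10,11.

7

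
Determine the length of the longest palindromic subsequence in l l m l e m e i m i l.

One longest palindromic subsequence is lmememl (positions 1,3,5,6,7,9,11); it reads the same forward and backward, and the interval DP gives dp[1][11] = 7.

7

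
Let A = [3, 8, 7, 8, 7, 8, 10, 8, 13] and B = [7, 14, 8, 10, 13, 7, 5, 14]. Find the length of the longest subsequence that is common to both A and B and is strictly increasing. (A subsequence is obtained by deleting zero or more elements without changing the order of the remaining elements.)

A longest common strictly increasing subsequence is 7, 8, 10, 13 (length 4); it appears in order in both A and B, and no longer such subsequence exists.

4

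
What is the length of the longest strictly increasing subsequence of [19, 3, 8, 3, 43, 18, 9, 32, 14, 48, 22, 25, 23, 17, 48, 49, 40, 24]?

Let dp[i] be the longest increasing subsequence ending at position i. Then dp = [1, 1, 2, 1, 3, 3, 3, 4, 4, 5, 5, 6, 6, 5, 7, 8, 7, 7].
The maximum is 8; one witness is 3, 8, 9, 14, 22, 25, 48, 49 at positions 2,3,7,9,11,12,15,16.

8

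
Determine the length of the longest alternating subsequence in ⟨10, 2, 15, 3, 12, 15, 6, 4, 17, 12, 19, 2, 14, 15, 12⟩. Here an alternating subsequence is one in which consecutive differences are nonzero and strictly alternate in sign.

12

Track the best alternating length ending on an up-step vs a down-step at each position: up/down = 1/1, 1/2, 3/1, 3/4, 5/4, 5/1, 5/6, 5/6, 7/1, 7/8, 9/1, 1/10, 11/10, 11/10, 11/12.
The maximum over both is 12; one such subsequence is 10, 2, 15, 3, 12, 6, 17, 12, 19, 2, 14, 12.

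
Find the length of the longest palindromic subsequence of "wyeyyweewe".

6

One longest palindromic subsequence is eweewe (positions 3,6,7,8,9,10); it reads the same forward and backward, and the interval DP gives dp[1][10] = 6.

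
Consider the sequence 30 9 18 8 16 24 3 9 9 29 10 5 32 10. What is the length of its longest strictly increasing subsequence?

One longest increasing subsequence is 9, 18, 24, 29, 32 (positions 2,3,6,10,13), of length 5; no longer one exists.

5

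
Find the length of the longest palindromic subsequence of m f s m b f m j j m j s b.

Using dp[i][j] = 2 + dp[i+1][j−1] if the ends match, else max(dp[i+1][j], dp[i][j−1]):
dp[1][13] = 6. A witness is bmjjmb at positions 5,7,8,9,10,13.

6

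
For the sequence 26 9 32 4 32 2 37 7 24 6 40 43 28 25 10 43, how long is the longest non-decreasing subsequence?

7

Scanning left to right, the best length ending at each element is: 26→1, 9→1, 32→2, 4→1, 32→3, 2→1, 37→4, 7→2, 24→3, 6→2, 40→5, 43→6, 28→4, 25→4, 10→3, 43→7.
So the longest non-decreasing subsequence has length 7, e.g. 26, 32, 32, 37, 40, 43, 43.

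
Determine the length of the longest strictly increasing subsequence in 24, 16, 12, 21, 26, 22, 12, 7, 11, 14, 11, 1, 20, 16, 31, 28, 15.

One longest increasing subsequence is 7, 11, 14, 20, 31 (positions 8,9,10,13,15), of length 5; no longer one exists.

5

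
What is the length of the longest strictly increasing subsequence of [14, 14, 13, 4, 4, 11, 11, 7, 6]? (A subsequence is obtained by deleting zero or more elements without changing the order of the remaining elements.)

Let dp[i] be the longest increasing subsequence ending at position i. Then dp = [1, 1, 1, 1, 1, 2, 2, 2, 2].
The maximum is 2; one witness is 4, 11 at positions 4,6.

2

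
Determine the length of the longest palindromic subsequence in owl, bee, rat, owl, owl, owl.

4

Using dp[i][j] = 2 + dp[i+1][j−1] if the ends match, else max(dp[i+1][j], dp[i][j−1]):
dp[1][6] = 4. A witness is owl owl owl owl at positions 1,4,5,6.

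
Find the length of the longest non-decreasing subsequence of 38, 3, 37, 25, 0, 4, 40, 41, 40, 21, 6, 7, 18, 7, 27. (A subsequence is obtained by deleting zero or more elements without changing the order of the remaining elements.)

One longest non-decreasing subsequence is 3, 4, 6, 7, 18, 27 (positions 2,6,11,12,13,15), of length 6; no longer one exists.

6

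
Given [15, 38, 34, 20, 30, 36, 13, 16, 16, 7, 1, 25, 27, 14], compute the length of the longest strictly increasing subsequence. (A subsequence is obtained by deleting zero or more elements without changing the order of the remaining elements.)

4

Let dp[i] be the longest increasing subsequence ending at position i. Then dp = [1, 2, 2, 2, 3, 4, 1, 2, 2, 1, 1, 3, 4, 2].
The maximum is 4; one witness is 15, 20, 30, 36 at positions 1,4,5,6.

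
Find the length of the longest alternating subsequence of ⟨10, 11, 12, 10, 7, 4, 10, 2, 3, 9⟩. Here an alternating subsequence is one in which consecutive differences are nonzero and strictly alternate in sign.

A longest alternating subsequence is 10, 11, 7, 10, 2, 3 (positions 1,2,5,7,8,9); its 5 consecutive differences strictly alternate in sign, and length 6 is optimal.

6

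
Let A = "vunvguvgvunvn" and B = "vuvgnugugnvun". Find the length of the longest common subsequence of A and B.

10

Backtracking the LCS table gives one alignment: v (A1,B1) → u (A2,B2) → v (A4,B3) → g (A5,B4) → u (A6,B6) → g (A8,B7) → u (A10,B8) → n (A11,B10) → v (A12,B11) → n (A13,B13).
So the longest common subsequence has length 10.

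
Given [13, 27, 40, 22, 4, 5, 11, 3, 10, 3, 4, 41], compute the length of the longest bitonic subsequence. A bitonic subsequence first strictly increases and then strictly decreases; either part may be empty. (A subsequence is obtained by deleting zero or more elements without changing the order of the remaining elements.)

7

One longest bitonic subsequence is 13, 27, 40, 22, 11, 10, 4 (positions 1,2,3,4,7,9,11): it rises to 40 then falls. Length 7 is optimal.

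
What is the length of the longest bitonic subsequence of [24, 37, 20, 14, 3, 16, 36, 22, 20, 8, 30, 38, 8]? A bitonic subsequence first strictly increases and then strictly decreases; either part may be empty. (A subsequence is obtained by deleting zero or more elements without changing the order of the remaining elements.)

One longest bitonic subsequence is 24, 37, 36, 22, 20, 8 (positions 1,2,7,8,9,13): it rises to 37 then falls. Length 6 is optimal.

6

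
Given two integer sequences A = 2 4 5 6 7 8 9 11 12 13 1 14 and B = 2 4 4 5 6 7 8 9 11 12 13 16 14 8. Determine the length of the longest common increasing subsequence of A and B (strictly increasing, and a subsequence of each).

For each value that appears in both, track the longest common increasing run ending there.
The best achievable length is 11; one witness is 2, 4, 5, 6, 7, 8, 9, 11, 12, 13, 14 (A-positions 1,2,3,4,5,6,7,8,9,10,12, B-positions 1,2,4,5,6,7,8,9,10,11,13).

11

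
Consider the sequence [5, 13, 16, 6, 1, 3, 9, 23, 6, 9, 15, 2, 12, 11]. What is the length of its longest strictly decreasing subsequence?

4

One longest decreasing subsequence is 13, 6, 3, 2 (positions 2,4,6,12), of length 4; no longer one exists.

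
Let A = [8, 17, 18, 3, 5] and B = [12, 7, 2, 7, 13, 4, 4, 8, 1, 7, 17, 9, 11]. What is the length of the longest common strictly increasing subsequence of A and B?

2

A longest common strictly increasing subsequence is 8, 17 (length 2); it appears in order in both A and B, and no longer such subsequence exists.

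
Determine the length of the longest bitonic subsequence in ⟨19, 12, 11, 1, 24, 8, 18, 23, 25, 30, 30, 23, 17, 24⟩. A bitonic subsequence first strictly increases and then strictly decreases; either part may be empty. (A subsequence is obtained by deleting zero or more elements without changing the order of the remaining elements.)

8

Let inc[i] be the LIS ending at i and dec[i] the longest strictly decreasing subsequence starting at i. inc = [1, 1, 1, 1, 2, 2, 3, 4, 5, 6, 6, 4, 3, 5], dec = [4, 3, 2, 1, 3, 1, 2, 2, 3, 3, 3, 2, 1, 1].
max_i inc[i]+dec[i]−1 = 8, with one witness 1, 8, 18, 23, 25, 30, 23, 17.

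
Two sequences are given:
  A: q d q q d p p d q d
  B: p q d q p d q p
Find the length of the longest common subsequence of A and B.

A longest common subsequence is qdqpdq (length 6); the LCS DP confirms no longer common subsequence exists.

6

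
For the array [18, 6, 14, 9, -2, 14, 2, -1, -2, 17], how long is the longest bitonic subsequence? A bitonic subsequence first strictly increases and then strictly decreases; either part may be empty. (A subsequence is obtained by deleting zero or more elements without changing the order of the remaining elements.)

6

Let inc[i] be the LIS ending at i and dec[i] the longest strictly decreasing subsequence starting at i. inc = [1, 1, 2, 2, 1, 3, 2, 2, 1, 4], dec = [6, 4, 5, 4, 1, 4, 3, 2, 1, 1].
max_i inc[i]+dec[i]−1 = 6, with one witness 18, 14, 9, 2, -1, -2.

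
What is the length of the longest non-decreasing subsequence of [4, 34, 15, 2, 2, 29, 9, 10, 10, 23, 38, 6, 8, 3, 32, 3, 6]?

Scanning left to right, the best length ending at each element is: 4→1, 34→2, 15→2, 2→1, 2→2, 29→3, 9→3, 10→4, 10→5, 23→6, 38→7, 6→3, 8→4, 3→3, 32→7, 3→4, 6→5.
So the longest non-decreasing subsequence has length 7, e.g. 2, 2, 9, 10, 10, 23, 38.

7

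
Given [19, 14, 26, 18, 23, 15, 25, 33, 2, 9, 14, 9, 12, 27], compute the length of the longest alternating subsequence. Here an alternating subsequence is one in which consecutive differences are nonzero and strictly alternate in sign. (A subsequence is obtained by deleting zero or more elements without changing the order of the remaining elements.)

A longest alternating subsequence is 19, 14, 26, 18, 23, 15, 25, 2, 14, 9, 12 (positions 1,2,3,4,5,6,7,9,11,12,13); its 10 consecutive differences strictly alternate in sign, and length 11 is optimal.

11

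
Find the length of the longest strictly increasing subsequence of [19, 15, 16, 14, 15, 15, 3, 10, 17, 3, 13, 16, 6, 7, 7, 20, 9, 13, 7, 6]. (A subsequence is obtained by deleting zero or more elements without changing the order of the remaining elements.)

5

Let dp[i] be the longest increasing subsequence ending at position i. Then dp = [1, 1, 2, 1, 2, 2, 1, 2, 3, 1, 3, 4, 2, 3, 3, 5, 4, 5, 3, 2].
The maximum is 5; one witness is 3, 10, 13, 16, 20 at positions 7,8,11,12,16.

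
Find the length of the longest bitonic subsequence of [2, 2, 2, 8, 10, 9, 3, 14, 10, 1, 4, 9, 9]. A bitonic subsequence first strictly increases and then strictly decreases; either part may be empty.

6

Let inc[i] be the LIS ending at i and dec[i] the longest strictly decreasing subsequence starting at i. inc = [1, 1, 1, 2, 3, 3, 2, 4, 4, 1, 3, 4, 4], dec = [2, 2, 2, 3, 4, 3, 2, 3, 2, 1, 1, 1, 1].
max_i inc[i]+dec[i]−1 = 6, with one witness 2, 8, 10, 9, 3, 1.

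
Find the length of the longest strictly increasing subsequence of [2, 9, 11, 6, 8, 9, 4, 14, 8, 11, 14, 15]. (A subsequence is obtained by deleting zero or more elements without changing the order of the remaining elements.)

Let dp[i] be the longest increasing subsequence ending at position i. Then dp = [1, 2, 3, 2, 3, 4, 2, 5, 3, 5, 6, 7].
The maximum is 7; one witness is 2, 6, 8, 9, 11, 14, 15 at positions 1,4,5,6,10,11,12.

7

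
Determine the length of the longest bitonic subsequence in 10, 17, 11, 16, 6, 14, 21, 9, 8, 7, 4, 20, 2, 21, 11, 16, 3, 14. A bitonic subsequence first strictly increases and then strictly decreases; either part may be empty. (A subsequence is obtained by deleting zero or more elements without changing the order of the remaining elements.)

9

One longest bitonic subsequence is 10, 17, 16, 14, 9, 8, 7, 4, 3 (positions 1,2,4,6,8,9,10,11,17): it rises to 17 then falls. Length 9 is optimal.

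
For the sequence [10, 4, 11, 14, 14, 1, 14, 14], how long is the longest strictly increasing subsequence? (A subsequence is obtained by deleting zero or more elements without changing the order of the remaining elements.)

One longest increasing subsequence is 10, 11, 14 (positions 1,3,4), of length 3; no longer one exists.

3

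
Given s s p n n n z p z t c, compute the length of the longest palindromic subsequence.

One longest palindromic subsequence is pnnnp (positions 3,4,5,6,8); it reads the same forward and backward, and the interval DP gives dp[1][11] = 5.

5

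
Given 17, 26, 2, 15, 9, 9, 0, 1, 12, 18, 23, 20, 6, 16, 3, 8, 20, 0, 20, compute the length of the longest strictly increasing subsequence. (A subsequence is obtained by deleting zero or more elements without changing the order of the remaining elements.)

Let dp[i] be the longest increasing subsequence ending at position i. Then dp = [1, 2, 1, 2, 2, 2, 1, 2, 3, 4, 5, 5, 3, 4, 3, 4, 5, 1, 5].
The maximum is 5; one witness is 2, 9, 12, 18, 23 at positions 3,5,9,10,11.

5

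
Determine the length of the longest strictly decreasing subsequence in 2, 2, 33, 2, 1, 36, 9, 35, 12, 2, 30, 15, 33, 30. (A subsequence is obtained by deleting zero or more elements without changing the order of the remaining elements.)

4

Scanning left to right, the best length ending at each element is: 2→1, 2→1, 33→1, 2→2, 1→3, 36→1, 9→2, 35→2, 12→3, 2→4, 30→3, 15→4, 33→3, 30→4.
So the longest decreasing subsequence has length 4, e.g. 36, 35, 12, 2.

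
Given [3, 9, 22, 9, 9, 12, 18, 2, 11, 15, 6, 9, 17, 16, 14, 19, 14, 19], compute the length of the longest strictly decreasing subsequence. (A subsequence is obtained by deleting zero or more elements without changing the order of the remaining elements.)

5

Scanning left to right, the best length ending at each element is: 3→1, 9→1, 22→1, 9→2, 9→2, 12→2, 18→2, 2→3, 11→3, 15→3, 6→4, 9→4, 17→3, 16→4, 14→5, 19→2, 14→5, 19→2.
So the longest decreasing subsequence has length 5, e.g. 22, 18, 17, 16, 14.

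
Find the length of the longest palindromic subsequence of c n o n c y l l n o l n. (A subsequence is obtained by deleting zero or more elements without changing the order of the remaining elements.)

8

Using dp[i][j] = 2 + dp[i+1][j−1] if the ends match, else max(dp[i+1][j], dp[i][j−1]):
dp[1][12] = 8. A witness is nonllnon at positions 2,3,4,7,8,9,10,12.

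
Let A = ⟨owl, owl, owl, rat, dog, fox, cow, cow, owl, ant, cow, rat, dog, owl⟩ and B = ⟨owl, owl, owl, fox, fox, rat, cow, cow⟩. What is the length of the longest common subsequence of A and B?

6

Backtracking the LCS table gives one alignment: owl (A1,B1) → owl (A2,B2) → owl (A3,B3) → rat (A4,B6) → cow (A8,B7) → cow (A11,B8).
So the longest common subsequence has length 6.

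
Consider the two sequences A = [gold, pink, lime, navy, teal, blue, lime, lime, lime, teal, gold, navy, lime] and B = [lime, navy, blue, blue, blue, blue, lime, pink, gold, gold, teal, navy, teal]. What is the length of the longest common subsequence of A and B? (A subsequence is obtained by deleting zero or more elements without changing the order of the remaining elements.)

Backtracking the LCS table gives one alignment: lime (A3,B1) → navy (A4,B2) → blue (A6,B6) → lime (A7,B7) → teal (A10,B11) → navy (A12,B12).
So the longest common subsequence has length 6.

6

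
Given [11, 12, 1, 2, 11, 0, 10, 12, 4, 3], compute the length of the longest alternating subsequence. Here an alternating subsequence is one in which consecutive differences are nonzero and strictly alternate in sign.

Track the best alternating length ending on an up-step vs a down-step at each position: up/down = 1/1, 2/1, 1/3, 4/3, 4/3, 1/5, 6/5, 6/1, 6/7, 6/7.
The maximum over both is 7; one such subsequence is 11, 12, 1, 2, 0, 10, 4.

7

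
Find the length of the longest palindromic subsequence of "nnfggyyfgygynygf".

11

Using dp[i][j] = 2 + dp[i+1][j−1] if the ends match, else max(dp[i+1][j], dp[i][j−1]):
dp[1][16] = 11. A witness is fgyygygyygf at positions 3,4,6,7,9,10,11,12,14,15,16.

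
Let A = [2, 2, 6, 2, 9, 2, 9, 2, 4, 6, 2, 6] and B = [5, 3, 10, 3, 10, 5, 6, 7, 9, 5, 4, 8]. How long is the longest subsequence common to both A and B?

3

Backtracking the LCS table gives one alignment: 6 (A3,B7) → 9 (A5,B9) → 4 (A9,B11).
So the longest common subsequence has length 3.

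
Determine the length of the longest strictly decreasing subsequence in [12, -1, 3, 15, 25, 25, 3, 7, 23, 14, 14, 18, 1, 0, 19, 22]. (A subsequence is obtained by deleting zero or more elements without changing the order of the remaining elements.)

5

Scanning left to right, the best length ending at each element is: 12→1, -1→2, 3→2, 15→1, 25→1, 25→1, 3→2, 7→2, 23→2, 14→3, 14→3, 18→3, 1→4, 0→5, 19→3, 22→3.
So the longest decreasing subsequence has length 5, e.g. 25, 23, 14, 1, 0.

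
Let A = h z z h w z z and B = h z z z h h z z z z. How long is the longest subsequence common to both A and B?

A longest common subsequence is hzzhzz (length 6); the LCS DP confirms no longer common subsequence exists.

6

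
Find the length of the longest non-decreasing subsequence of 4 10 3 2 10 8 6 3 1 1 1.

Let dp[i] be the longest non-decreasing subsequence ending at position i. Then dp = [1, 2, 1, 1, 3, 2, 2, 2, 1, 2, 3].
The maximum is 3; one witness is 4, 10, 10 at positions 1,2,5.

3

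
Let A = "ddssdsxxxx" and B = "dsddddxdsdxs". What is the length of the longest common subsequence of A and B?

A longest common subsequence is ddsds (length 5); the LCS DP confirms no longer common subsequence exists.

5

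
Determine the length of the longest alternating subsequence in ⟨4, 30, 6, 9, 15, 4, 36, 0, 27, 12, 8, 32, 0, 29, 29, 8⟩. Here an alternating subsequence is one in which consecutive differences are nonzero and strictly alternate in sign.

13

A longest alternating subsequence is 4, 30, 6, 9, 4, 36, 0, 27, 12, 32, 0, 29, 8 (positions 1,2,3,4,6,7,8,9,10,12,13,14,16); its 12 consecutive differences strictly alternate in sign, and length 13 is optimal.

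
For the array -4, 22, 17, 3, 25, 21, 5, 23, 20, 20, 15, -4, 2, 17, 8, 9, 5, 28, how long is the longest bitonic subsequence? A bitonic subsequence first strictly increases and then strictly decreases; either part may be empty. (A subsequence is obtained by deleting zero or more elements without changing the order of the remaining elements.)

8

One longest bitonic subsequence is -4, 22, 25, 23, 20, 17, 9, 5 (positions 1,2,5,8,10,14,16,17): it rises to 25 then falls. Length 8 is optimal.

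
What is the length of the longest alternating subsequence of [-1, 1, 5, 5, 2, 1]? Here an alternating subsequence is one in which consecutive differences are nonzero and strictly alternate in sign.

A longest alternating subsequence is -1, 5, 2 (positions 1,3,5); its 2 consecutive differences strictly alternate in sign, and length 3 is optimal.

3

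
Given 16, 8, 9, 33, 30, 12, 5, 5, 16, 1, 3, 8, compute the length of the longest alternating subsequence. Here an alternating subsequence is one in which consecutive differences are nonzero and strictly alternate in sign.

Track the best alternating length ending on an up-step vs a down-step at each position: up/down = 1/1, 1/2, 3/2, 3/1, 3/4, 3/4, 1/4, 1/4, 5/4, 1/6, 7/6, 7/6.
The maximum over both is 7; one such subsequence is 16, 8, 33, 12, 16, 1, 3.

7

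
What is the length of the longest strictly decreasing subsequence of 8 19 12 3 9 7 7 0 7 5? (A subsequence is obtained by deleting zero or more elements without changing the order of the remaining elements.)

Let dp[i] be the longest decreasing subsequence ending at position i. Then dp = [1, 1, 2, 3, 3, 4, 4, 5, 4, 5].
The maximum is 5; one witness is 19, 12, 9, 7, 0 at positions 2,3,5,6,8.

5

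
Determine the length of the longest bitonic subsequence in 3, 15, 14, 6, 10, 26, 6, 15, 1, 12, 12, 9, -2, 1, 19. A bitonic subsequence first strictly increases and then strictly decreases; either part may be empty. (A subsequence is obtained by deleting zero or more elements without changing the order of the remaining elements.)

8

One longest bitonic subsequence is 3, 6, 10, 26, 15, 12, 9, 1 (positions 1,4,5,6,8,11,12,14): it rises to 26 then falls. Length 8 is optimal.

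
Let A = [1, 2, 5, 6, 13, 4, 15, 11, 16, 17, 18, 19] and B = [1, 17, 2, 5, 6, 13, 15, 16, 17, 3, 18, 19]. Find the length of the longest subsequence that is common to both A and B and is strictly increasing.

10

A longest common strictly increasing subsequence is 1, 2, 5, 6, 13, 15, 16, 17, 18, 19 (length 10); it appears in order in both A and B, and no longer such subsequence exists.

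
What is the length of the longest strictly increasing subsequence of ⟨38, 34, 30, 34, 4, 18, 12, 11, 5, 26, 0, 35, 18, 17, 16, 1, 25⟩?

Let dp[i] be the longest increasing subsequence ending at position i. Then dp = [1, 1, 1, 2, 1, 2, 2, 2, 2, 3, 1, 4, 3, 3, 3, 2, 4].
The maximum is 4; one witness is 4, 18, 26, 35 at positions 5,6,10,12.

4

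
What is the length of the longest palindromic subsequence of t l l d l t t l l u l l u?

8

Using dp[i][j] = 2 + dp[i+1][j−1] if the ends match, else max(dp[i+1][j], dp[i][j−1]):
dp[1][13] = 8. A witness is lllttlll at positions 2,3,5,6,7,9,11,12.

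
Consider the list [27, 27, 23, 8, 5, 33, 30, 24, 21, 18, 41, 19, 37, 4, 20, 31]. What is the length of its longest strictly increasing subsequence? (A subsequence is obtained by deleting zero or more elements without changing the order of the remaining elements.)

Scanning left to right, the best length ending at each element is: 27→1, 27→1, 23→1, 8→1, 5→1, 33→2, 30→2, 24→2, 21→2, 18→2, 41→3, 19→3, 37→4, 4→1, 20→4, 31→5.
So the longest increasing subsequence has length 5, e.g. 8, 18, 19, 20, 31.

5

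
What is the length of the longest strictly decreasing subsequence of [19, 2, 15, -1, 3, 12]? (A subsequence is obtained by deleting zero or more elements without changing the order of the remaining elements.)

3

One longest decreasing subsequence is 19, 2, -1 (positions 1,2,4), of length 3; no longer one exists.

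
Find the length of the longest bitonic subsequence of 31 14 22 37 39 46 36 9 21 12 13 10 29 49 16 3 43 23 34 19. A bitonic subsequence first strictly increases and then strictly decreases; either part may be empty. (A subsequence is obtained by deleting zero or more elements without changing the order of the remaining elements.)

10

One longest bitonic subsequence is 14, 22, 37, 39, 46, 36, 21, 13, 10, 3 (positions 2,3,4,5,6,7,9,11,12,16): it rises to 46 then falls. Length 10 is optimal.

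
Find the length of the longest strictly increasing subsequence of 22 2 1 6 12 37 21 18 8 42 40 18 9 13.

Let dp[i] be the longest increasing subsequence ending at position i. Then dp = [1, 1, 1, 2, 3, 4, 4, 4, 3, 5, 5, 4, 4, 5].
The maximum is 5; one witness is 2, 6, 12, 37, 42 at positions 2,4,5,6,10.

5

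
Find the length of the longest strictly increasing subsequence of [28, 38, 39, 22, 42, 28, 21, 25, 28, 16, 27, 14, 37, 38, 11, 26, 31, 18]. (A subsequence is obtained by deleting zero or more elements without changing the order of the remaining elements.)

Scanning left to right, the best length ending at each element is: 28→1, 38→2, 39→3, 22→1, 42→4, 28→2, 21→1, 25→2, 28→3, 16→1, 27→3, 14→1, 37→4, 38→5, 11→1, 26→3, 31→4, 18→2.
So the longest increasing subsequence has length 5, e.g. 22, 25, 28, 37, 38.

5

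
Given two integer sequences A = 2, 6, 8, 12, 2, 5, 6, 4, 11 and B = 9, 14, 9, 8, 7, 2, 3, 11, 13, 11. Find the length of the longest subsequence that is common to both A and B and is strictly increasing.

2

A longest common strictly increasing subsequence is 8, 11 (length 2); it appears in order in both A and B, and no longer such subsequence exists.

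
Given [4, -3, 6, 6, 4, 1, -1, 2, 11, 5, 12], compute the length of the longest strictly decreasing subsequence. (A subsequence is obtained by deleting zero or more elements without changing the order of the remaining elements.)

Let dp[i] be the longest decreasing subsequence ending at position i. Then dp = [1, 2, 1, 1, 2, 3, 4, 3, 1, 2, 1].
The maximum is 4; one witness is 6, 4, 1, -1 at positions 3,5,6,7.

4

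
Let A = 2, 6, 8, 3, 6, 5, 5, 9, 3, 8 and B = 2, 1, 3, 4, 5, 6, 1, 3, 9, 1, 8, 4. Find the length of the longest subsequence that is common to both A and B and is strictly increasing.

4

For each value that appears in both, track the longest common increasing run ending there.
The best achievable length is 4; one witness is 2, 3, 5, 9 (A-positions 1,4,6,8, B-positions 1,3,5,9).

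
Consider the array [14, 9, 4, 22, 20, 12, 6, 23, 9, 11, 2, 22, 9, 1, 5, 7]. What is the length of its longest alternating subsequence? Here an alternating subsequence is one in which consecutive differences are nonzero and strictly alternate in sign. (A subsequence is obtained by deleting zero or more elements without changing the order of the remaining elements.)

11

Track the best alternating length ending on an up-step vs a down-step at each position: up/down = 1/1, 1/2, 1/2, 3/1, 3/4, 3/4, 3/4, 5/1, 5/6, 7/6, 1/8, 9/6, 9/10, 1/10, 11/10, 11/10.
The maximum over both is 11; one such subsequence is 14, 9, 22, 20, 23, 9, 11, 2, 22, 1, 5.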